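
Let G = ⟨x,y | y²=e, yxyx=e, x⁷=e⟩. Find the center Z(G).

An element z ∈ Z(G) iff z commutes with every generator.
For example e is central: e·x = x = x·e; e·y = y = y·e.
Whereas x ∉ Z(G) since x·y = xy ≠ x⁶y = y·x.
Checking each of the 14 elements this way gives Z(G) = {e}, of order 1.

Answer: {e}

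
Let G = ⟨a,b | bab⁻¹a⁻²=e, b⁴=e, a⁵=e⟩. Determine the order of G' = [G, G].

G' = [G, G] is generated by all commutators. The generator-pair commutators are: [a, b] = a⁴.
The subgroup they normally generate is {e, a, a², a³, a⁴}, of order 5.
Check: |G/G'| = 20/5 = 4 is the order of the abelianisation.

Answer: 5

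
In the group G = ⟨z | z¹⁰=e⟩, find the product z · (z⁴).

Compute z · (z⁴) by multiplying left to right and reducing via the relations at each step:
  z · z⁴ = z⁵

Answer: z⁵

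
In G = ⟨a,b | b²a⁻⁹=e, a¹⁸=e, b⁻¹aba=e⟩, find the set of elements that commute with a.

⟨a⟩ ⊆ C_G(a) since powers of a commute with a; so |C_G(a)| ≥ |⟨a⟩| = 18.
By orbit–stabilizer, |C_G(a)| = |G| / |conj. class of a| = 36 / 2 = 18.
The 18 elements commuting with a are {e, a, a², a³, a⁴, a⁵, a⁶, a⁷, a⁸, a⁹, a¹⁰, a¹¹, a¹², a¹³, a¹⁴, a¹⁵, a¹⁶, a¹⁷}.

Answer: {e, a, a², a³, a⁴, a⁵, a⁶, a⁷, a⁸, a⁹, a¹⁰, a¹¹, a¹², a¹³, a¹⁴, a¹⁵, a¹⁶, a¹⁷}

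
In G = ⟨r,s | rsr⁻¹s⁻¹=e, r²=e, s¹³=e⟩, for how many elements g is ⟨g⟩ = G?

G is cyclic of order 26. An element generates G iff its order is 26, and a cyclic group of order 26 has exactly φ(26) = 12 such elements.

Answer: 12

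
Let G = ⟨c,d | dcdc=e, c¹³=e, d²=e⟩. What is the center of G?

An element z ∈ Z(G) iff z commutes with every generator.
For example e is central: e·c = c = c·e; e·d = d = d·e.
Whereas c ∉ Z(G) since c·d = cd ≠ c¹²d = d·c.
Checking each of the 26 elements this way gives Z(G) = {e}, of order 1.

Answer: {e}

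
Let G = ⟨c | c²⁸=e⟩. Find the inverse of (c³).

The order of (c³) is 28 (smallest k with (c³)ᵏ = e), so (c³)⁻¹ = (c³)²⁷ = c²⁵.
Check: (c³) · (c²⁵) → (c³) · c²⁵ = e, giving e as required.

Answer: c²⁵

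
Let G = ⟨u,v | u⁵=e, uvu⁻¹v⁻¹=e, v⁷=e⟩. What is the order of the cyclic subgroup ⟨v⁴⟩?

|⟨v⁴⟩| equals the order of v⁴. Compute successive powers until reaching e:
  (v⁴)¹ = v⁴, (v⁴)² = v, (v⁴)³ = v⁵, (v⁴)⁴ = v², (v⁴)⁵ = v⁶, (v⁴)⁶ = v³, (v⁴)⁷ = e.
The smallest positive k with (v⁴)ᵏ = e is 7, so |⟨v⁴⟩| = 7.

Answer: 7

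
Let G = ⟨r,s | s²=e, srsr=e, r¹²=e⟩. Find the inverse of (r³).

The order of (r³) is 4 (smallest k with (r³)ᵏ = e), so (r³)⁻¹ = (r³)³ = r⁹.
Check: (r³) · (r⁹) → (r³) · r⁹ = e, giving e as required.

Answer: r⁹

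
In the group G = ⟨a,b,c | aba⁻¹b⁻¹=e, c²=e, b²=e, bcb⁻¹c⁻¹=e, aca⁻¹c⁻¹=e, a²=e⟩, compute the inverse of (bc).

The order of (bc) is 2 (smallest k with (bc)ᵏ = e), so (bc)⁻¹ = (bc)¹ = bc.
Check: (bc) · (bc) → (bc) · b = c;   c · c = e, giving e as required.

Answer: bc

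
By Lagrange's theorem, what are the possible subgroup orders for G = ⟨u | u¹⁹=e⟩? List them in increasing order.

|G| = 19 = 19. By Lagrange's theorem the order of any subgroup divides 19; the divisors of 19 are 1, 19.

Answer: 1, 19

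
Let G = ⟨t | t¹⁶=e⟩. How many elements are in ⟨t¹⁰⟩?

|⟨t¹⁰⟩| equals the order of t¹⁰. Compute successive powers until reaching e:
  (t¹⁰)¹ = t¹⁰, (t¹⁰)² = t⁴, (t¹⁰)³ = t¹⁴, (t¹⁰)⁴ = t⁸, (t¹⁰)⁵ = t², (t¹⁰)⁶ = t¹², (t¹⁰)⁷ = t⁶, (t¹⁰)⁸ = e.
The smallest positive k with (t¹⁰)ᵏ = e is 8, so |⟨t¹⁰⟩| = 8.

Answer: 8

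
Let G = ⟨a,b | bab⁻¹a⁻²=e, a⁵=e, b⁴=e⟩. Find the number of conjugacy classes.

The conjugacy classes (representative and size) are:
  [e] (size 1), [a⁴] (size 4), [a²b] (size 5), [b²] (size 5), [a³b³] (size 5).
Class equation: 1 + 4 + 5 + 5 + 5 = 20 = |G|. So G has 5 conjugacy classes.

Answer: 5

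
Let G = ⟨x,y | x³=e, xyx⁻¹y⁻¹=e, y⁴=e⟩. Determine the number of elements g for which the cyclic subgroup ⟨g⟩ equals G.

G is cyclic of order 12. An element generates G iff its order is 12, and a cyclic group of order 12 has exactly φ(12) = 4 such elements.

Answer: 4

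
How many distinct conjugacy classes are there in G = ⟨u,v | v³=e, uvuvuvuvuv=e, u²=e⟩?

The conjugacy classes (representative and size) are:
  [e] (size 1), [uvuv²uvuv²u] (size 15), [vuvuv²u] (size 20), [uv²uv²u] (size 12), [v²uvuv²] (size 12).
Class equation: 1 + 15 + 20 + 12 + 12 = 60 = |G|. So G has 5 conjugacy classes.

Answer: 5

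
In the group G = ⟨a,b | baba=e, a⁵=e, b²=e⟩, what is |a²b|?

Compute successive powers until reaching e:
  (a²b)¹ = a²b, (a²b)² = e.
The smallest positive k with (a²b)ᵏ = e is 2.

Answer: 2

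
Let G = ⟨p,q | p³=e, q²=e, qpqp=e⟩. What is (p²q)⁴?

Compute successive powers of (p²q), reducing at each step:
  (p²q)²: (p²q) · p² = q;   q · q = e
  (p²q)³: e · p² = p²;   (p²) · q = p²q
  (p²q)⁴: (p²q) · p² = q;   q · q = e

Answer: e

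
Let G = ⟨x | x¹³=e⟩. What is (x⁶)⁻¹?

The order of (x⁶) is 13 (smallest k with (x⁶)ᵏ = e), so (x⁶)⁻¹ = (x⁶)¹² = x⁷.
Check: (x⁶) · (x⁷) → (x⁶) · x⁷ = e, giving e as required.

Answer: x⁷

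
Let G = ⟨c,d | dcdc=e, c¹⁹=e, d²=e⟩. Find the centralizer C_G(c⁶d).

⟨c⁶d⟩ ⊆ C_G(c⁶d) since powers of c⁶d commute with c⁶d; so |C_G(c⁶d)| ≥ |⟨c⁶d⟩| = 2.
By orbit–stabilizer, |C_G(c⁶d)| = |G| / |conj. class of c⁶d| = 38 / 19 = 2.
The 2 elements commuting with c⁶d are {e, c⁶d}.

Answer: {e, c⁶d}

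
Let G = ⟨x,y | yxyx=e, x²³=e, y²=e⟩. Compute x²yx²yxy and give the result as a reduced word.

Multiply left to right, reducing at each step:
  (x²) · y = x²y
  (x²y) · x² = y
  y · y = e
  e · x = x
  x · y = xy

Answer: xy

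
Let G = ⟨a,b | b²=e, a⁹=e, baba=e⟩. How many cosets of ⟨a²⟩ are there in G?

First find ord(a²) by computing successive powers:
  (a²)¹ = a², (a²)² = a⁴, (a²)³ = a⁶, (a²)⁴ = a⁸, (a²)⁵ = a, (a²)⁶ = a³, (a²)⁷ = a⁵, (a²)⁸ = a⁷, (a²)⁹ = e.
So |⟨a²⟩| = ord(a²) = 9. With |G| = 18, by Lagrange [G : ⟨a²⟩] = 18/9 = 2.

Answer: 2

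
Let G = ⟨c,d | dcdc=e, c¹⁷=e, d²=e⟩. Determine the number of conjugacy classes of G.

The conjugacy classes (representative and size) are:
  [e] (size 1), [c¹⁶] (size 2), [c²] (size 2), [c³] (size 2), [c¹³] (size 2), [c¹²] (size 2), [c⁶] (size 2), [c¹⁰] (size 2), [c⁹] (size 2), [c⁷d] (size 17).
Class equation: 1 + 2 + 2 + 2 + 2 + 2 + 2 + 2 + 2 + 17 = 34 = |G|. So G has 10 conjugacy classes.

Answer: 10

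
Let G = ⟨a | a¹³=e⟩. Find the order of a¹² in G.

Compute successive powers until reaching e:
  (a¹²)¹ = a¹², (a¹²)² = a¹¹, (a¹²)³ = a¹⁰, (a¹²)⁴ = a⁹, (a¹²)⁵ = a⁸, (a¹²)⁶ = a⁷, (a¹²)⁷ = a⁶, (a¹²)⁸ = a⁵, (a¹²)⁹ = a⁴, (a¹²)¹⁰ = a³, (a¹²)¹¹ = a², (a¹²)¹² = a, (a¹²)¹³ = e.
The smallest positive k with (a¹²)ᵏ = e is 13.

Answer: 13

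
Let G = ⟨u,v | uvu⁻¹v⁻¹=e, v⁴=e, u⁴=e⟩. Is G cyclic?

|G| = 16, but the maximum element order in G is 4 < 16. No single element generates all of G, so G is not cyclic.

Answer: No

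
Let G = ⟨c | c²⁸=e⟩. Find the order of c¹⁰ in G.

Compute successive powers until reaching e:
  (c¹⁰)¹ = c¹⁰, (c¹⁰)² = c²⁰, (c¹⁰)³ = c², (c¹⁰)⁴ = c¹², (c¹⁰)⁵ = c²², (c¹⁰)⁶ = c⁴, (c¹⁰)⁷ = c¹⁴, (c¹⁰)⁸ = c²⁴, (c¹⁰)⁹ = c⁶, (c¹⁰)¹⁰ = c¹⁶, (c¹⁰)¹¹ = c²⁶, (c¹⁰)¹² = c⁸, (c¹⁰)¹³ = c¹⁸, (c¹⁰)¹⁴ = e.
The smallest positive k with (c¹⁰)ᵏ = e is 14.

Answer: 14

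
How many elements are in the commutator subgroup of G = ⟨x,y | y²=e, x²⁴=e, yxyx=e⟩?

G' = [G, G] is generated by all commutators. The generator-pair commutators are: [x, y] = x².
The subgroup they normally generate is {e, x², x⁴, x⁶, x⁸, x¹⁰, x¹², x¹⁴, x¹⁶, x¹⁸, x²⁰, x²²}, of order 12.
Check: |G/G'| = 48/12 = 4 is the order of the abelianisation.

Answer: 12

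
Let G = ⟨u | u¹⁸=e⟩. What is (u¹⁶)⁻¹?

The order of (u¹⁶) is 9 (smallest k with (u¹⁶)ᵏ = e), so (u¹⁶)⁻¹ = (u¹⁶)⁸ = u².
Check: (u¹⁶) · (u²) → (u¹⁶) · u² = e, giving e as required.

Answer: u²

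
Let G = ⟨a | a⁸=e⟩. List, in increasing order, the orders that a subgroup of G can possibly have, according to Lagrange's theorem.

|G| = 8 = 2³. By Lagrange's theorem the order of any subgroup divides 8; the divisors of 8 are 1, 2, 4, 8.

Answer: 1, 2, 4, 8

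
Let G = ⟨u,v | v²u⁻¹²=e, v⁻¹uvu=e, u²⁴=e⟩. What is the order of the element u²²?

Compute successive powers until reaching e:
  (u²²)¹ = u²², (u²²)² = u²⁰, (u²²)³ = u¹⁸, (u²²)⁴ = u¹⁶, (u²²)⁵ = u¹⁴, (u²²)⁶ = u¹², (u²²)⁷ = u¹⁰, (u²²)⁸ = u⁸, (u²²)⁹ = u⁶, (u²²)¹⁰ = u⁴, (u²²)¹¹ = u², (u²²)¹² = e.
The smallest positive k with (u²²)ᵏ = e is 12.

Answer: 12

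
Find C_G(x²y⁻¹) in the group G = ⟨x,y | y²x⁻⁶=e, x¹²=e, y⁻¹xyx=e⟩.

⟨x²y⁻¹⟩ ⊆ C_G(x²y⁻¹) since powers of x²y⁻¹ commute with x²y⁻¹; so |C_G(x²y⁻¹)| ≥ |⟨x²y⁻¹⟩| = 4.
By orbit–stabilizer, |C_G(x²y⁻¹)| = |G| / |conj. class of x²y⁻¹| = 24 / 6 = 4.
The 4 elements commuting with x²y⁻¹ are {e, x⁶, x²y, x²y⁻¹}.

Answer: {e, x⁶, x²y, x²y⁻¹}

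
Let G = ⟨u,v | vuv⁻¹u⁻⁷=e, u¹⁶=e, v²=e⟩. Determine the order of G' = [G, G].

G' = [G, G] is generated by all commutators. The generator-pair commutators are: [u, v] = u¹⁰.
The subgroup they normally generate is {e, u², u⁴, u⁶, u⁸, u¹⁰, u¹², u¹⁴}, of order 8.
Check: |G/G'| = 32/8 = 4 is the order of the abelianisation.

Answer: 8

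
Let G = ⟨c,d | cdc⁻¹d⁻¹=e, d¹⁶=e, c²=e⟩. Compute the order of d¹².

Compute successive powers until reaching e:
  (d¹²)¹ = d¹², (d¹²)² = d⁸, (d¹²)³ = d⁴, (d¹²)⁴ = e.
The smallest positive k with (d¹²)ᵏ = e is 4.

Answer: 4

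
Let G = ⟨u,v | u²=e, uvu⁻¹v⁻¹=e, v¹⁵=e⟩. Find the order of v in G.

Compute successive powers until reaching e:
  v¹ = v, v² = v², v³ = v³, v⁴ = v⁴, v⁵ = v⁵, v⁶ = v⁶, v⁷ = v⁷, v⁸ = v⁸, v⁹ = v⁹, v¹⁰ = v¹⁰, v¹¹ = v¹¹, v¹² = v¹², v¹³ = v¹³, v¹⁴ = v¹⁴, v¹⁵ = e.
The smallest positive k with vᵏ = e is 15.

Answer: 15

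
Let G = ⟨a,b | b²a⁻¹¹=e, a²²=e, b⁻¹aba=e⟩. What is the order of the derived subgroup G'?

G' = [G, G] is generated by all commutators. The generator-pair commutators are: [a, b] = a².
The subgroup they normally generate is {e, a², a⁴, a⁶, a⁸, a¹⁰, a¹², a¹⁴, a¹⁶, a¹⁸, a²⁰}, of order 11.
Check: |G/G'| = 44/11 = 4 is the order of the abelianisation.

Answer: 11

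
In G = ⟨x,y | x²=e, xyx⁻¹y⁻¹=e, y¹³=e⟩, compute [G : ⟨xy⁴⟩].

First find ord(xy⁴) by computing successive powers:
  (xy⁴)¹ = xy⁴, (xy⁴)² = y⁸, (xy⁴)³ = xy¹², (xy⁴)⁴ = y³, (xy⁴)⁵ = xy⁷, (xy⁴)⁶ = y¹¹, (xy⁴)⁷ = xy², (xy⁴)⁸ = y⁶, (xy⁴)⁹ = xy¹⁰, (xy⁴)¹⁰ = y, (xy⁴)¹¹ = xy⁵, (xy⁴)¹² = y⁹, (xy⁴)¹³ = x, (xy⁴)¹⁴ = y⁴, (xy⁴)¹⁵ = xy⁸, (xy⁴)¹⁶ = y¹², (xy⁴)¹⁷ = xy³, (xy⁴)¹⁸ = y⁷, (xy⁴)¹⁹ = xy¹¹, (xy⁴)²⁰ = y², (xy⁴)²¹ = xy⁶, (xy⁴)²² = y¹⁰, (xy⁴)²³ = xy, (xy⁴)²⁴ = y⁵, (xy⁴)²⁵ = xy⁹, (xy⁴)²⁶ = e.
So |⟨xy⁴⟩| = ord(xy⁴) = 26. With |G| = 26, by Lagrange [G : ⟨xy⁴⟩] = 26/26 = 1.

Answer: 1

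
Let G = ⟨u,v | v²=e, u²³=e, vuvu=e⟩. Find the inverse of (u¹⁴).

The order of (u¹⁴) is 23 (smallest k with (u¹⁴)ᵏ = e), so (u¹⁴)⁻¹ = (u¹⁴)²² = u⁹.
Check: (u¹⁴) · (u⁹) → (u¹⁴) · u⁹ = e, giving e as required.

Answer: u⁹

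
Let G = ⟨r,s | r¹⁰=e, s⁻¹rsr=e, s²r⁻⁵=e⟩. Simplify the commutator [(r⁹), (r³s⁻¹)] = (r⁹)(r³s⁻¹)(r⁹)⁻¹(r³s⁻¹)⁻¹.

[(r⁹), (r³s⁻¹)] = (r⁹)·(r³s⁻¹)·(r⁹)⁻¹·(r³s⁻¹)⁻¹.
  (r⁹) · (r³s⁻¹) = r²s⁻¹
  (r²s⁻¹) · r = rs⁻¹
  (rs⁻¹) · (r³s) = r⁸

Answer: r⁸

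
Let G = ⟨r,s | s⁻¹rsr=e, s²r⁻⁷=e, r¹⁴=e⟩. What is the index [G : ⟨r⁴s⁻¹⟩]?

First find ord(r⁴s⁻¹) by computing successive powers:
  (r⁴s⁻¹)¹ = r⁴s⁻¹, (r⁴s⁻¹)² = r⁷, (r⁴s⁻¹)³ = r⁴s, (r⁴s⁻¹)⁴ = e.
So |⟨r⁴s⁻¹⟩| = ord(r⁴s⁻¹) = 4. With |G| = 28, by Lagrange [G : ⟨r⁴s⁻¹⟩] = 28/4 = 7.

Answer: 7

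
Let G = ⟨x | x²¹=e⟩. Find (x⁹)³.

Compute successive powers of (x⁹), reducing at each step:
  (x⁹)²: (x⁹) · x⁹ = x¹⁸
  (x⁹)³: (x¹⁸) · x⁹ = x⁶

Answer: x⁶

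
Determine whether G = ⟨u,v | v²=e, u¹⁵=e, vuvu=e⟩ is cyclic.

Every cyclic group is abelian. But u·v = uv while v·u = u¹⁴v, so u·v ≠ v·u and G is not abelian. Hence G is not cyclic.

Answer: No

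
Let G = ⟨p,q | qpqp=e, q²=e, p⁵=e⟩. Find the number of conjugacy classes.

The conjugacy classes (representative and size) are:
  [e] (size 1), [p] (size 2), [p²] (size 2), [q] (size 5).
Class equation: 1 + 2 + 2 + 5 = 10 = |G|. So G has 4 conjugacy classes.

Answer: 4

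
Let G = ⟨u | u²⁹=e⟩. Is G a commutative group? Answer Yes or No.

G has a single generator, so G is cyclic and hence abelian.

Answer: Yes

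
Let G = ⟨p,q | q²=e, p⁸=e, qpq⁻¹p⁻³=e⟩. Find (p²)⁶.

Compute successive powers of (p²), reducing at each step:
  (p²)²: (p²) · p² = p⁴
  (p²)³: (p⁴) · p² = p⁶
  (p²)⁴: (p⁶) · p² = e
  (p²)⁵: e · p² = p²
  (p²)⁶: (p²) · p² = p⁴

Answer: p⁴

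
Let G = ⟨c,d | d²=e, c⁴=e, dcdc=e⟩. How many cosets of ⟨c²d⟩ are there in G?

First find ord(c²d) by computing successive powers:
  (c²d)¹ = c²d, (c²d)² = e.
So |⟨c²d⟩| = ord(c²d) = 2. With |G| = 8, by Lagrange [G : ⟨c²d⟩] = 8/2 = 4.

Answer: 4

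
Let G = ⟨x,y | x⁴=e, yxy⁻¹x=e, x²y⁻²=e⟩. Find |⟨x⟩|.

|⟨x⟩| equals the order of x. Compute successive powers until reaching e:
  x¹ = x, x² = x², x³ = x³, x⁴ = e.
The smallest positive k with xᵏ = e is 4, so |⟨x⟩| = 4.

Answer: 4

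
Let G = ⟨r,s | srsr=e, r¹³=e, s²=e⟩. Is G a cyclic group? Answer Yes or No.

Every cyclic group is abelian. But r·s = rs while s·r = r¹²s, so r·s ≠ s·r and G is not abelian. Hence G is not cyclic.

Answer: No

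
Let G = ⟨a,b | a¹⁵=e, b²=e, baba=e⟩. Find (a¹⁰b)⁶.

Compute successive powers of (a¹⁰b), reducing at each step:
  (a¹⁰b)²: (a¹⁰b) · a¹⁰ = b;   b · b = e
  (a¹⁰b)³: e · a¹⁰ = a¹⁰;   (a¹⁰) · b = a¹⁰b
  (a¹⁰b)⁴: (a¹⁰b) · a¹⁰ = b;   b · b = e
  (a¹⁰b)⁵: e · a¹⁰ = a¹⁰;   (a¹⁰) · b = a¹⁰b
  (a¹⁰b)⁶: (a¹⁰b) · a¹⁰ = b;   b · b = e

Answer: e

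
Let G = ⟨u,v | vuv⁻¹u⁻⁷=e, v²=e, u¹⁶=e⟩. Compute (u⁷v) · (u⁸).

Compute (u⁷v) · (u⁸) by multiplying left to right and reducing via the relations at each step:
  (u⁷v) · u⁸ = u¹⁵v

Answer: u¹⁵v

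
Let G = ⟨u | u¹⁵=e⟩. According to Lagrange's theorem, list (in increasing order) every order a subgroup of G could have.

|G| = 15 = 3 · 5. By Lagrange's theorem the order of any subgroup divides 15; the divisors of 15 are 1, 3, 5, 15.

Answer: 1, 3, 5, 15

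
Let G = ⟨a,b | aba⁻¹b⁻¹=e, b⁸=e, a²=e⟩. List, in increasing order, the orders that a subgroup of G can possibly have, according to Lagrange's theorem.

|G| = 16 = 2⁴. By Lagrange's theorem the order of any subgroup divides 16; the divisors of 16 are 1, 2, 4, 8, 16.

Answer: 1, 2, 4, 8, 16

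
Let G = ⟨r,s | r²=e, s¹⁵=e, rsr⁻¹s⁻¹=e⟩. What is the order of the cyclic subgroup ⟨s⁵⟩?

|⟨s⁵⟩| equals the order of s⁵. Compute successive powers until reaching e:
  (s⁵)¹ = s⁵, (s⁵)² = s¹⁰, (s⁵)³ = e.
The smallest positive k with (s⁵)ᵏ = e is 3, so |⟨s⁵⟩| = 3.

Answer: 3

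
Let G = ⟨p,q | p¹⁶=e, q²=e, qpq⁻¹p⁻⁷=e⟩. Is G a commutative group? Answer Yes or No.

p·q = pq but q·p = p⁷q, so p·q ≠ q·p and G is not abelian.

Answer: No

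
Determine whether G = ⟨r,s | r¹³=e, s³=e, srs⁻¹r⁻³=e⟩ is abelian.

r·s = rs but s·r = r³s, so r·s ≠ s·r and G is not abelian.

Answer: No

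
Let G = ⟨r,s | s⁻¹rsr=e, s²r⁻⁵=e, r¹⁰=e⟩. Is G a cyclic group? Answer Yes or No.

Every cyclic group is abelian. But r·s = rs while s·r = r⁴s⁻¹, so r·s ≠ s·r and G is not abelian. Hence G is not cyclic.

Answer: No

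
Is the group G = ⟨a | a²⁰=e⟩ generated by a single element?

|G| = 20. The element a has order 20 (its powers give 20 distinct elements), so ⟨a⟩ = G and G is cyclic.

Answer: Yes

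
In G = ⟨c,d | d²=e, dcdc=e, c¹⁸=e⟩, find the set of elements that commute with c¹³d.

⟨c¹³d⟩ ⊆ C_G(c¹³d) since powers of c¹³d commute with c¹³d; so |C_G(c¹³d)| ≥ |⟨c¹³d⟩| = 2.
By orbit–stabilizer, |C_G(c¹³d)| = |G| / |conj. class of c¹³d| = 36 / 9 = 4.
The 4 elements commuting with c¹³d are {e, c⁹, c⁴d, c¹³d}.

Answer: {e, c⁹, c⁴d, c¹³d}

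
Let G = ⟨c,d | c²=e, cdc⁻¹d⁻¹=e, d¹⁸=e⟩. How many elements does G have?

Enumerate words in the generators, reducing via the relations: the distinct elements are
  {c, d, e, cd, d², d³, d⁴, d⁵, d⁶, d⁷, d⁸, d⁹, cd², cd³, cd⁴, cd⁵, cd⁶, cd⁷, cd⁸, cd⁹, d¹², d¹³, d¹¹, d¹⁰, d¹⁴, d¹⁵, d¹⁶, d¹⁷, cd¹², cd¹³, cd¹¹, cd¹⁰, cd¹⁴, cd¹⁵, cd¹⁶, cd¹⁷}.
No further products give new elements, so |G| = 36.

Answer: 36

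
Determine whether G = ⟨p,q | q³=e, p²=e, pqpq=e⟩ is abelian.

p·q = pq but q·p = pq², so p·q ≠ q·p and G is not abelian.

Answer: No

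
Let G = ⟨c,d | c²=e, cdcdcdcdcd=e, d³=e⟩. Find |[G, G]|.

G' = [G, G] is generated by all commutators. The generator-pair commutators are: [c, d] = cdcd².
The subgroup they normally generate is {e, c, d, d², cd, cdc, cdcd, cdcdc, d²cd²c, d²cd², d²c, cd², dc, dcd, dcdc, cd²cd²c, cd²cd², cd²c, d²cd, d²cdc, d²cdcd, dcd²cd², dcd²c, dcd², cdcd², cd²cd, cd²cdc, cd²cdcd, cdcd²cd², cdcd²c, d²cd²cd, cdcd²cd, cdcd²cdc, cdcd²cdcd, d²cd²cdcd², d²cd²cdc, d²cd²cdcd, d²cdcd²cd², d²cdcd²c, d²cdcd², dcdcd², dcd²cd, dcd²cdc, dcd²cdcd, dcdcd²cd², dcdcd²c, dcdcd²cd, cd²cdcd²cd², cd²cdcd²c, cd²cdcd², d²cdcd²cd, d²cdcd²cdc, dcd²cdcd²c, dcd²cdcd², cd²cdcd²cd, cd²cdcd²cdc, cdcd²cdcd²c, cdcd²cdcd², cdcd²cdcd²cd, dcd²cdcd²cd}, of order 60.
Check: |G/G'| = 60/60 = 1 is the order of the abelianisation.

Answer: 60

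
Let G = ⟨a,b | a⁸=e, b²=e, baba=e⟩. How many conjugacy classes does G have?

The conjugacy classes (representative and size) are:
  [e] (size 1), [a] (size 2), [a⁶] (size 2), [a³] (size 2), [a⁴] (size 1), [b] (size 4), [a⁵b] (size 4).
Class equation: 1 + 2 + 2 + 2 + 1 + 4 + 4 = 16 = |G|. So G has 7 conjugacy classes.

Answer: 7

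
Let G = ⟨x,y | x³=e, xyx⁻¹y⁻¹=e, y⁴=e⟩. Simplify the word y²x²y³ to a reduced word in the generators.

Multiply left to right, reducing at each step:
  (y²) · x² = x²y²
  (x²y²) · y³ = x²y

Answer: x²y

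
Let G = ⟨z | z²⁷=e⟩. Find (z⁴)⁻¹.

The order of (z⁴) is 27 (smallest k with (z⁴)ᵏ = e), so (z⁴)⁻¹ = (z⁴)²⁶ = z²³.
Check: (z⁴) · (z²³) → (z⁴) · z²³ = e, giving e as required.

Answer: z²³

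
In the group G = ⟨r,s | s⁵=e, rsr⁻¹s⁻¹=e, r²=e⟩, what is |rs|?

Compute successive powers until reaching e:
  (rs)¹ = rs, (rs)² = s², (rs)³ = rs³, (rs)⁴ = s⁴, (rs)⁵ = r, (rs)⁶ = s, (rs)⁷ = rs², (rs)⁸ = s³, (rs)⁹ = rs⁴, (rs)¹⁰ = e.
The smallest positive k with (rs)ᵏ = e is 10.

Answer: 10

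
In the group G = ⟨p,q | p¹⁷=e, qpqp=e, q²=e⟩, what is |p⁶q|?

Compute successive powers until reaching e:
  (p⁶q)¹ = p⁶q, (p⁶q)² = e.
The smallest positive k with (p⁶q)ᵏ = e is 2.

Answer: 2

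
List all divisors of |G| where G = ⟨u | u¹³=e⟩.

|G| = 13 = 13. By Lagrange's theorem the order of any subgroup divides 13; the divisors of 13 are 1, 13.

Answer: 1, 13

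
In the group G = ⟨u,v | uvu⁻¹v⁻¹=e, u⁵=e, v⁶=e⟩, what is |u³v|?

Compute successive powers until reaching e:
  (u³v)¹ = u³v, (u³v)² = uv², (u³v)³ = u⁴v³, (u³v)⁴ = u²v⁴, (u³v)⁵ = v⁵, (u³v)⁶ = u³, (u³v)⁷ = uv, (u³v)⁸ = u⁴v², (u³v)⁹ = u²v³, (u³v)¹⁰ = v⁴, (u³v)¹¹ = u³v⁵, (u³v)¹² = u, (u³v)¹³ = u⁴v, (u³v)¹⁴ = u²v², (u³v)¹⁵ = v³, (u³v)¹⁶ = u³v⁴, (u³v)¹⁷ = uv⁵, (u³v)¹⁸ = u⁴, (u³v)¹⁹ = u²v, (u³v)²⁰ = v², (u³v)²¹ = u³v³, (u³v)²² = uv⁴, (u³v)²³ = u⁴v⁵, (u³v)²⁴ = u², (u³v)²⁵ = v, (u³v)²⁶ = u³v², (u³v)²⁷ = uv³, (u³v)²⁸ = u⁴v⁴, (u³v)²⁹ = u²v⁵, (u³v)³⁰ = e.
The smallest positive k with (u³v)ᵏ = e is 30.

Answer: 30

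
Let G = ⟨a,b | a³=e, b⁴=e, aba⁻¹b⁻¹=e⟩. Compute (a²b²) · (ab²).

Compute (a²b²) · (ab²) by multiplying left to right and reducing via the relations at each step:
  (a²b²) · a = b²
  (b²) · b² = e

Answer: e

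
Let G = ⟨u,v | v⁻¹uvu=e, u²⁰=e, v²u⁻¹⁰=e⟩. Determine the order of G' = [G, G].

G' = [G, G] is generated by all commutators. The generator-pair commutators are: [u, v] = u².
The subgroup they normally generate is {e, u², u⁴, u⁶, u⁸, u¹⁰, u¹², u¹⁴, u¹⁶, u¹⁸}, of order 10.
Check: |G/G'| = 40/10 = 4 is the order of the abelianisation.

Answer: 10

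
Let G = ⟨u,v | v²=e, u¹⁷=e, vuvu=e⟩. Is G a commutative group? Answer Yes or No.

u·v = uv but v·u = u¹⁶v, so u·v ≠ v·u and G is not abelian.

Answer: No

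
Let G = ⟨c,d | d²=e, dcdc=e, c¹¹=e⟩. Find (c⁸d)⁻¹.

The order of (c⁸d) is 2 (smallest k with (c⁸d)ᵏ = e), so (c⁸d)⁻¹ = (c⁸d)¹ = c⁸d.
Check: (c⁸d) · (c⁸d) → (c⁸d) · c⁸ = d;   d · d = e, giving e as required.

Answer: c⁸d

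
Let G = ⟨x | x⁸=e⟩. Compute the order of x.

Compute successive powers until reaching e:
  x¹ = x, x² = x², x³ = x³, x⁴ = x⁴, x⁵ = x⁵, x⁶ = x⁶, x⁷ = x⁷, x⁸ = e.
The smallest positive k with xᵏ = e is 8.

Answer: 8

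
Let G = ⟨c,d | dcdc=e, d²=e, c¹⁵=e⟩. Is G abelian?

c·d = cd but d·c = c¹⁴d, so c·d ≠ d·c and G is not abelian.

Answer: No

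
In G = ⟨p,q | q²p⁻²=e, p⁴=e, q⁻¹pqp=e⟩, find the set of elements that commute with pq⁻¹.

⟨pq⁻¹⟩ ⊆ C_G(pq⁻¹) since powers of pq⁻¹ commute with pq⁻¹; so |C_G(pq⁻¹)| ≥ |⟨pq⁻¹⟩| = 4.
By orbit–stabilizer, |C_G(pq⁻¹)| = |G| / |conj. class of pq⁻¹| = 8 / 2 = 4.
The 4 elements commuting with pq⁻¹ are {e, p², pq, pq⁻¹}.

Answer: {e, p², pq, pq⁻¹}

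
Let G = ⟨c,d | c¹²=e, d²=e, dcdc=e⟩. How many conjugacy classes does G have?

The conjugacy classes (representative and size) are:
  [e] (size 1), [c¹¹] (size 2), [c²] (size 2), [c⁹] (size 2), [c⁴] (size 2), [c⁵] (size 2), [c⁶] (size 1), [d] (size 6), [cd] (size 6).
Class equation: 1 + 2 + 2 + 2 + 2 + 2 + 1 + 6 + 6 = 24 = |G|. So G has 9 conjugacy classes.

Answer: 9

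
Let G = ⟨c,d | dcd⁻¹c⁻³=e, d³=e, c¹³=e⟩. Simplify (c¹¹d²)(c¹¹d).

Compute (c¹¹d²) · (c¹¹d) by multiplying left to right and reducing via the relations at each step:
  (c¹¹d²) · c¹¹ = c⁶d²
  (c⁶d²) · d = c⁶

Answer: c⁶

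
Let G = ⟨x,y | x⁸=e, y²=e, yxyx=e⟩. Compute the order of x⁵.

Compute successive powers until reaching e:
  (x⁵)¹ = x⁵, (x⁵)² = x², (x⁵)³ = x⁷, (x⁵)⁴ = x⁴, (x⁵)⁵ = x, (x⁵)⁶ = x⁶, (x⁵)⁷ = x³, (x⁵)⁸ = e.
The smallest positive k with (x⁵)ᵏ = e is 8.

Answer: 8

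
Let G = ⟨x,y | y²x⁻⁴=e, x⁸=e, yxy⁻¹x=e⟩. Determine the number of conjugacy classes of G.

The conjugacy classes (representative and size) are:
  [e] (size 1), [x⁷] (size 2), [x²] (size 2), [x⁵] (size 2), [x⁴] (size 1), [x²y⁻¹] (size 4), [x³y] (size 4).
Class equation: 1 + 2 + 2 + 2 + 1 + 4 + 4 = 16 = |G|. So G has 7 conjugacy classes.

Answer: 7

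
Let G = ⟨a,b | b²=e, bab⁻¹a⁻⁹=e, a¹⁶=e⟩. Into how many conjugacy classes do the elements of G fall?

The conjugacy classes (representative and size) are:
  [e] (size 1), [a⁹] (size 2), [a²] (size 1), [a³] (size 2), [a⁴] (size 1), [a¹³] (size 2), [a⁶] (size 1), [a¹⁵] (size 2), [a⁸] (size 1), [a¹⁰] (size 1), [a¹²] (size 1), [a¹⁴] (size 1), [b] (size 2), [ab] (size 2), [a²b] (size 2), [a¹¹b] (size 2), [a⁴b] (size 2), [a¹³b] (size 2), [a¹⁴b] (size 2), [a¹⁵b] (size 2).
Class equation: 1 + 2 + 1 + 2 + 1 + 2 + 1 + 2 + 1 + 1 + 1 + 1 + 2 + 2 + 2 + 2 + 2 + 2 + 2 + 2 = 32 = |G|. So G has 20 conjugacy classes.

Answer: 20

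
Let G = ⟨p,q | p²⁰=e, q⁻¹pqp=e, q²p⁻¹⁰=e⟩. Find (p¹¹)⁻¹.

The order of (p¹¹) is 20 (smallest k with (p¹¹)ᵏ = e), so (p¹¹)⁻¹ = (p¹¹)¹⁹ = p⁹.
Check: (p¹¹) · (p⁹) → (p¹¹) · p⁹ = e, giving e as required.

Answer: p⁹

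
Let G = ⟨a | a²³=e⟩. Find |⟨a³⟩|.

|⟨a³⟩| equals the order of a³. Compute successive powers until reaching e:
  (a³)¹ = a³, (a³)² = a⁶, (a³)³ = a⁹, (a³)⁴ = a¹², (a³)⁵ = a¹⁵, (a³)⁶ = a¹⁸, (a³)⁷ = a²¹, (a³)⁸ = a, (a³)⁹ = a⁴, (a³)¹⁰ = a⁷, (a³)¹¹ = a¹⁰, (a³)¹² = a¹³, (a³)¹³ = a¹⁶, (a³)¹⁴ = a¹⁹, (a³)¹⁵ = a²², (a³)¹⁶ = a², (a³)¹⁷ = a⁵, (a³)¹⁸ = a⁸, (a³)¹⁹ = a¹¹, (a³)²⁰ = a¹⁴, (a³)²¹ = a¹⁷, (a³)²² = a²⁰, (a³)²³ = e.
The smallest positive k with (a³)ᵏ = e is 23, so |⟨a³⟩| = 23.

Answer: 23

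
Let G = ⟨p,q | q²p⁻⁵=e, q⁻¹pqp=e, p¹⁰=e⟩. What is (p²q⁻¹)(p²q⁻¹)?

Compute (p²q⁻¹) · (p²q⁻¹) by multiplying left to right and reducing via the relations at each step:
  (p²q⁻¹) · p² = q⁻¹
  (q⁻¹) · q⁻¹ = p⁵

Answer: p⁵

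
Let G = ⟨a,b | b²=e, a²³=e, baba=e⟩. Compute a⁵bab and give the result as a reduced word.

Multiply left to right, reducing at each step:
  (a⁵) · b = a⁵b
  (a⁵b) · a = a⁴b
  (a⁴b) · b = a⁴

Answer: a⁴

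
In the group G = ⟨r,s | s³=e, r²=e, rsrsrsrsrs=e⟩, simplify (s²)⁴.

Compute successive powers of (s²), reducing at each step:
  (s²)²: (s²) · s² = s
  (s²)³: s · s² = e
  (s²)⁴: e · s² = s²

Answer: s²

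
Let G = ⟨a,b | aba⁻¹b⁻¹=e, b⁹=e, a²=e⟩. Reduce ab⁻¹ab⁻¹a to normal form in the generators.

Multiply left to right, reducing at each step:
  a · b⁻¹ = ab⁸
  (ab⁸) · a = b⁸
  (b⁸) · b⁻¹ = b⁷
  (b⁷) · a = ab⁷

Answer: ab⁷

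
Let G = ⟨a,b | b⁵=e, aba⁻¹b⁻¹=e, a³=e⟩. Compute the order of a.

Compute successive powers until reaching e:
  a¹ = a, a² = a², a³ = e.
The smallest positive k with aᵏ = e is 3.

Answer: 3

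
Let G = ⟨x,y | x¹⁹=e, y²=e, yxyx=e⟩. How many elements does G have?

Enumerate words in the generators, reducing via the relations: the distinct elements are
  {e, x, y, xy, x², x³, x⁴, x⁵, x⁶, x⁷, x⁸, x⁹, x²y, x³y, x¹², x¹³, x¹¹, x¹⁰, x¹⁴, x¹⁵, x¹⁶, x¹⁷, x¹⁸, x⁴y, x⁵y, x⁶y, x⁷y, x⁸y, x⁹y, x¹²y, x¹³y, x¹¹y, x¹⁰y, x¹⁴y, x¹⁵y, x¹⁶y, x¹⁷y, x¹⁸y}.
No further products give new elements, so |G| = 38.

Answer: 38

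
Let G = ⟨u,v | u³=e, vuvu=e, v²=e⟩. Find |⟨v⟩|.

|⟨v⟩| equals the order of v. Compute successive powers until reaching e:
  v¹ = v, v² = e.
The smallest positive k with vᵏ = e is 2, so |⟨v⟩| = 2.

Answer: 2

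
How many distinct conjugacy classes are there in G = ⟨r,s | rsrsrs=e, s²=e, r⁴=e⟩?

The conjugacy classes (representative and size) are:
  [e] (size 1), [r³] (size 6), [r²sr²s] (size 3), [rsr³] (size 6), [sr³] (size 8).
Class equation: 1 + 6 + 3 + 6 + 8 = 24 = |G|. So G has 5 conjugacy classes.

Answer: 5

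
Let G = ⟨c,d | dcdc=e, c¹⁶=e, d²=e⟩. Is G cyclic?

Every cyclic group is abelian. But c·d = cd while d·c = c¹⁵d, so c·d ≠ d·c and G is not abelian. Hence G is not cyclic.

Answer: No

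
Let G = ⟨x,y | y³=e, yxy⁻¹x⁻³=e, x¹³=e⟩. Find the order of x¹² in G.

Compute successive powers until reaching e:
  (x¹²)¹ = x¹², (x¹²)² = x¹¹, (x¹²)³ = x¹⁰, (x¹²)⁴ = x⁹, (x¹²)⁵ = x⁸, (x¹²)⁶ = x⁷, (x¹²)⁷ = x⁶, (x¹²)⁸ = x⁵, (x¹²)⁹ = x⁴, (x¹²)¹⁰ = x³, (x¹²)¹¹ = x², (x¹²)¹² = x, (x¹²)¹³ = e.
The smallest positive k with (x¹²)ᵏ = e is 13.

Answer: 13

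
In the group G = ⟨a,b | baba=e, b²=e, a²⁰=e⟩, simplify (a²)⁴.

Compute successive powers of (a²), reducing at each step:
  (a²)²: (a²) · a² = a⁴
  (a²)³: (a⁴) · a² = a⁶
  (a²)⁴: (a⁶) · a² = a⁸

Answer: a⁸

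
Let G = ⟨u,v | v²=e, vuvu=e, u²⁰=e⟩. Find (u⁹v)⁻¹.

The order of (u⁹v) is 2 (smallest k with (u⁹v)ᵏ = e), so (u⁹v)⁻¹ = (u⁹v)¹ = u⁹v.
Check: (u⁹v) · (u⁹v) → (u⁹v) · u⁹ = v;   v · v = e, giving e as required.

Answer: u⁹v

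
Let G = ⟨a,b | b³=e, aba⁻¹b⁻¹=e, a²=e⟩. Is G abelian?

Each pair of generators commutes: a·b = ab = b·a. Since the generators pairwise commute, every element of G commutes with every other, so G is abelian.

Answer: Yes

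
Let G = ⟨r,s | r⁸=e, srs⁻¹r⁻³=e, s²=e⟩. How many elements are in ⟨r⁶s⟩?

|⟨r⁶s⟩| equals the order of r⁶s. Compute successive powers until reaching e:
  (r⁶s)¹ = r⁶s, (r⁶s)² = e.
The smallest positive k with (r⁶s)ᵏ = e is 2, so |⟨r⁶s⟩| = 2.

Answer: 2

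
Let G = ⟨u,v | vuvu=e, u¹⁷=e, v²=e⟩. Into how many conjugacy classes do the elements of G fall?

The conjugacy classes (representative and size) are:
  [e] (size 1), [u¹⁶] (size 2), [u²] (size 2), [u³] (size 2), [u¹³] (size 2), [u¹²] (size 2), [u⁶] (size 2), [u¹⁰] (size 2), [u⁹] (size 2), [u⁷v] (size 17).
Class equation: 1 + 2 + 2 + 2 + 2 + 2 + 2 + 2 + 2 + 17 = 34 = |G|. So G has 10 conjugacy classes.

Answer: 10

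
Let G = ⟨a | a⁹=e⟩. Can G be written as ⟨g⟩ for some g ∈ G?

|G| = 9. The element a has order 9 (its powers give 9 distinct elements), so ⟨a⟩ = G and G is cyclic.

Answer: Yes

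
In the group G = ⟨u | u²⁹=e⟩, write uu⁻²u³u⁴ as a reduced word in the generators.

Multiply left to right, reducing at each step:
  u · u⁻² = u²⁸
  (u²⁸) · u³ = u²
  (u²) · u⁴ = u⁶

Answer: u⁶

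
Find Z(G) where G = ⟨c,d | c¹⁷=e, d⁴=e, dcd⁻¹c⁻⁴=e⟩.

An element z ∈ Z(G) iff z commutes with every generator.
For example e is central: e·c = c = c·e; e·d = d = d·e.
Whereas c ∉ Z(G) since c·d = cd ≠ c⁴d = d·c.
Checking each of the 68 elements this way gives Z(G) = {e}, of order 1.

Answer: {e}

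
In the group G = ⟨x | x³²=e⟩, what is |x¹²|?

Compute successive powers until reaching e:
  (x¹²)¹ = x¹², (x¹²)² = x²⁴, (x¹²)³ = x⁴, (x¹²)⁴ = x¹⁶, (x¹²)⁵ = x²⁸, (x¹²)⁶ = x⁸, (x¹²)⁷ = x²⁰, (x¹²)⁸ = e.
The smallest positive k with (x¹²)ᵏ = e is 8.

Answer: 8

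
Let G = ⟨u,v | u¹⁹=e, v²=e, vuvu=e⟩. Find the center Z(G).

An element z ∈ Z(G) iff z commutes with every generator.
For example e is central: e·u = u = u·e; e·v = v = v·e.
Whereas u ∉ Z(G) since u·v = uv ≠ u¹⁸v = v·u.
Checking each of the 38 elements this way gives Z(G) = {e}, of order 1.

Answer: {e}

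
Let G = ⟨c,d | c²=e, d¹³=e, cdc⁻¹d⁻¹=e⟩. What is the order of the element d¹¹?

Compute successive powers until reaching e:
  (d¹¹)¹ = d¹¹, (d¹¹)² = d⁹, (d¹¹)³ = d⁷, (d¹¹)⁴ = d⁵, (d¹¹)⁵ = d³, (d¹¹)⁶ = d, (d¹¹)⁷ = d¹², (d¹¹)⁸ = d¹⁰, (d¹¹)⁹ = d⁸, (d¹¹)¹⁰ = d⁶, (d¹¹)¹¹ = d⁴, (d¹¹)¹² = d², (d¹¹)¹³ = e.
The smallest positive k with (d¹¹)ᵏ = e is 13.

Answer: 13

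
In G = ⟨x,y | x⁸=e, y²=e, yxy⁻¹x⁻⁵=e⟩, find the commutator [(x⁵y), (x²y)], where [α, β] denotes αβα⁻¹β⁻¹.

[(x⁵y), (x²y)] = (x⁵y)·(x²y)·(x⁵y)⁻¹·(x²y)⁻¹.
  (x⁵y) · (x²y) = x⁷
  (x⁷) · (x⁷y) = x⁶y
  (x⁶y) · (x⁶y) = x⁴

Answer: x⁴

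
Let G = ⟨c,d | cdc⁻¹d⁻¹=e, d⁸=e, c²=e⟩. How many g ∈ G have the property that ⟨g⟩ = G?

⟨g⟩ = G would require ord(g) = |G| = 16, but the maximum element order in G is 8 < 16. So G is not cyclic and no single element generates it: the count is 0.

Answer: 0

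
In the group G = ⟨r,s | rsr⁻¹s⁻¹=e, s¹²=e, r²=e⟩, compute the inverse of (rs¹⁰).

The order of (rs¹⁰) is 6 (smallest k with (rs¹⁰)ᵏ = e), so (rs¹⁰)⁻¹ = (rs¹⁰)⁵ = rs².
Check: (rs¹⁰) · (rs²) → (rs¹⁰) · r = s¹⁰;   (s¹⁰) · s² = e, giving e as required.

Answer: rs²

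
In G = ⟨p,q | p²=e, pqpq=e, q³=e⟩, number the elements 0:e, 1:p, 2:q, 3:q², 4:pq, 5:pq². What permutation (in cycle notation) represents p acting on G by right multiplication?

(0 1)(2 5)(3 4)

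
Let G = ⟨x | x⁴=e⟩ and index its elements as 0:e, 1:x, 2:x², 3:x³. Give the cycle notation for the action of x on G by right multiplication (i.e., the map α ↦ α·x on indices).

(0 1 2 3)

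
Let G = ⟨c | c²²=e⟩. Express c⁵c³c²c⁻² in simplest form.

Multiply left to right, reducing at each step:
  (c⁵) · c³ = c⁸
  (c⁸) · c² = c¹⁰
  (c¹⁰) · c⁻² = c⁸

Answer: c⁸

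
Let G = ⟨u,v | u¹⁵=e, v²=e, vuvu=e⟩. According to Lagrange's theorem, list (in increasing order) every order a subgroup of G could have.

|G| = 30 = 2 · 3 · 5. By Lagrange's theorem the order of any subgroup divides 30; the divisors of 30 are 1, 2, 3, 5, 6, 10, 15, 30.

Answer: 1, 2, 3, 5, 6, 10, 15, 30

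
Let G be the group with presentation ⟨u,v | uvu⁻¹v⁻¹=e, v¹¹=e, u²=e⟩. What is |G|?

Enumerate words in the generators, reducing via the relations: the distinct elements are
  {e, u, v, uv, v², v³, v⁴, v⁵, v⁶, v⁷, v⁸, v⁹, uv², uv³, uv⁴, uv⁵, uv⁶, uv⁷, uv⁸, uv⁹, v¹⁰, uv¹⁰}.
No further products give new elements, so |G| = 22.

Answer: 22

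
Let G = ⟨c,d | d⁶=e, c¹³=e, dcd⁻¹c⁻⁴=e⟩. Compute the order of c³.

Compute successive powers until reaching e:
  (c³)¹ = c³, (c³)² = c⁶, (c³)³ = c⁹, (c³)⁴ = c¹², (c³)⁵ = c², (c³)⁶ = c⁵, (c³)⁷ = c⁸, (c³)⁸ = c¹¹, (c³)⁹ = c, (c³)¹⁰ = c⁴, (c³)¹¹ = c⁷, (c³)¹² = c¹⁰, (c³)¹³ = e.
The smallest positive k with (c³)ᵏ = e is 13.

Answer: 13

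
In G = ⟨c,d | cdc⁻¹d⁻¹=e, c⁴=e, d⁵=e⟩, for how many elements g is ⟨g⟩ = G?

G is cyclic of order 20. An element generates G iff its order is 20, and a cyclic group of order 20 has exactly φ(20) = 8 such elements.

Answer: 8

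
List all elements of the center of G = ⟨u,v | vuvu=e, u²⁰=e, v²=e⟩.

An element z ∈ Z(G) iff z commutes with every generator.
For example u¹⁰ is central: (u¹⁰)·u = u¹¹ = u·(u¹⁰); (u¹⁰)·v = u¹⁰v = v·(u¹⁰).
Whereas u ∉ Z(G) since u·v = uv ≠ u¹⁹v = v·u.
Checking each of the 40 elements this way gives Z(G) = {e, u¹⁰}, of order 2.

Answer: {e, u¹⁰}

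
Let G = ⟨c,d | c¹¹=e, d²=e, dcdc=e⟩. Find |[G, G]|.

G' = [G, G] is generated by all commutators. The generator-pair commutators are: [c, d] = c².
The subgroup they normally generate is {e, c, c², c³, c⁴, c⁵, c⁶, c⁷, c⁸, c⁹, c¹⁰}, of order 11.
Check: |G/G'| = 22/11 = 2 is the order of the abelianisation.

Answer: 11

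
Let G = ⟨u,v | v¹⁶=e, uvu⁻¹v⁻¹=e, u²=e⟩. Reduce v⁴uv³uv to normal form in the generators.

Multiply left to right, reducing at each step:
  (v⁴) · u = uv⁴
  (uv⁴) · v³ = uv⁷
  (uv⁷) · u = v⁷
  (v⁷) · v = v⁸

Answer: v⁸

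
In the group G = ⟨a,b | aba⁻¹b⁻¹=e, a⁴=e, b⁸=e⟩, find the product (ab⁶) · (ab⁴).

Compute (ab⁶) · (ab⁴) by multiplying left to right and reducing via the relations at each step:
  (ab⁶) · a = a²b⁶
  (a²b⁶) · b⁴ = a²b²

Answer: a²b²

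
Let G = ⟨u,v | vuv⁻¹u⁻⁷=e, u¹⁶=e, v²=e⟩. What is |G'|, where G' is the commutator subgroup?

G' = [G, G] is generated by all commutators. The generator-pair commutators are: [u, v] = u¹⁰.
The subgroup they normally generate is {e, u², u⁴, u⁶, u⁸, u¹⁰, u¹², u¹⁴}, of order 8.
Check: |G/G'| = 32/8 = 4 is the order of the abelianisation.

Answer: 8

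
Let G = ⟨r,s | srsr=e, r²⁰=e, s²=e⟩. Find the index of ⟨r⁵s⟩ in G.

First find ord(r⁵s) by computing successive powers:
  (r⁵s)¹ = r⁵s, (r⁵s)² = e.
So |⟨r⁵s⟩| = ord(r⁵s) = 2. With |G| = 40, by Lagrange [G : ⟨r⁵s⟩] = 40/2 = 20.

Answer: 20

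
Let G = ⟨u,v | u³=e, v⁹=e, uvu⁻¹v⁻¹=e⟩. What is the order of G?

Enumerate words in the generators, reducing via the relations: the distinct elements are
  {e, u, v, uv, u², v², v³, v⁴, v⁵, v⁶, v⁷, v⁸, uv², uv³, uv⁴, uv⁵, uv⁶, uv⁷, uv⁸, u²v, u²v², u²v³, u²v⁴, u²v⁵, u²v⁶, u²v⁷, u²v⁸}.
No further products give new elements, so |G| = 27.

Answer: 27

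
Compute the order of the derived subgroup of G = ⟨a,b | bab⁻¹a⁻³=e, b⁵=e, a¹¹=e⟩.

G' = [G, G] is generated by all commutators. The generator-pair commutators are: [a, b] = a⁹.
The subgroup they normally generate is {e, a, a², a³, a⁴, a⁵, a⁶, a⁷, a⁸, a⁹, a¹⁰}, of order 11.
Check: |G/G'| = 55/11 = 5 is the order of the abelianisation.

Answer: 11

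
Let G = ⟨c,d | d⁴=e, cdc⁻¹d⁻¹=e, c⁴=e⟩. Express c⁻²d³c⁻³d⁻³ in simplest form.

Multiply left to right, reducing at each step:
  (c²) · d³ = c²d³
  (c²d³) · c⁻³ = c³d³
  (c³d³) · d⁻³ = c³

Answer: c³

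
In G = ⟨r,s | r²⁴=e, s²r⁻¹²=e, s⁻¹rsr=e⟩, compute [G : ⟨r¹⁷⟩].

First find ord(r¹⁷) by computing successive powers:
  (r¹⁷)¹ = r¹⁷, (r¹⁷)² = r¹⁰, (r¹⁷)³ = r³, (r¹⁷)⁴ = r²⁰, (r¹⁷)⁵ = r¹³, (r¹⁷)⁶ = r⁶, (r¹⁷)⁷ = r²³, (r¹⁷)⁸ = r¹⁶, (r¹⁷)⁹ = r⁹, (r¹⁷)¹⁰ = r², (r¹⁷)¹¹ = r¹⁹, (r¹⁷)¹² = r¹², (r¹⁷)¹³ = r⁵, (r¹⁷)¹⁴ = r²², (r¹⁷)¹⁵ = r¹⁵, (r¹⁷)¹⁶ = r⁸, (r¹⁷)¹⁷ = r, (r¹⁷)¹⁸ = r¹⁸, (r¹⁷)¹⁹ = r¹¹, (r¹⁷)²⁰ = r⁴, (r¹⁷)²¹ = r²¹, (r¹⁷)²² = r¹⁴, (r¹⁷)²³ = r⁷, (r¹⁷)²⁴ = e.
So |⟨r¹⁷⟩| = ord(r¹⁷) = 24. With |G| = 48, by Lagrange [G : ⟨r¹⁷⟩] = 48/24 = 2.

Answer: 2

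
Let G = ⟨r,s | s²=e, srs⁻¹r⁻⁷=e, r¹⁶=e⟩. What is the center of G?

An element z ∈ Z(G) iff z commutes with every generator.
For example r⁸ is central: (r⁸)·r = r⁹ = r·(r⁸); (r⁸)·s = r⁸s = s·(r⁸).
Whereas r ∉ Z(G) since r·s = rs ≠ r⁷s = s·r.
Checking each of the 32 elements this way gives Z(G) = {e, r⁸}, of order 2.

Answer: {e, r⁸}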